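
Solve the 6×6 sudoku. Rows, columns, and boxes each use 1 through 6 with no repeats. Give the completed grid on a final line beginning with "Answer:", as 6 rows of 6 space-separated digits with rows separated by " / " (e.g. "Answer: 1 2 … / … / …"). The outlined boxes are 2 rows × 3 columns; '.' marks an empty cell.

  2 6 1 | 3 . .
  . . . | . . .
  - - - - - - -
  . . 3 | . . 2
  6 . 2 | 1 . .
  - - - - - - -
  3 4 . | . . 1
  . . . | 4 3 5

Step 1. [r1c5∈{4,5}] across row 1, 5 lands solely at r1c5, so r1c5=5.
Step 2. [r2c3∈{4,5}] across col 3, 4 lands solely at r2c3. So r2c3=4.
Step 3. [r3c1∈{1,4,5}] r3c1 is the only open cell in col 1 admitting 4, so r3c1=4.
Step 4. [r3c5∈{6}] only 6 remains possible at r3c5, so r3c5=6.
Step 5. [r5c4∈{2,6}] across box 6, 6 lands solely at r5c4, so r5c4=6.
Step 6. [r3c2∈{1,5}] r3c2 is the only open cell in row 3 admitting 1. So r3c2=1.
Step 7. [r2c5∈{1,2}] 1 has one home in row 2: r2c5, so r2c5=1.
Step 8. [r4c5∈{4}] r4c5 is down to just 4 ⇒ r4c5=4.
Step 9. [r2c1∈{5}] r2c1 is down to just 5, so r2c1=5.
Step 10. [r3c4∈{5}] r3c4's peers cover all but 5, so r3c4=5.
Step 11. [r6c1∈{1}] nothing but 1 survives at r6c1, so r6c1=1.
Step 12. [r5c5∈{2}] nothing but 2 survives at r5c5. So r5c5=2.
Step 13. [r4c2∈{5}] r4c2's peers cover all but 5 ⇒ r4c2=5.
Step 14. [r2c4∈{2}] nothing but 2 survives at r2c4, so r2c4=2.
Step 15. [r1c6∈{4}] r1c6's peers cover all but 4, so r1c6=4.
Step 16. [r4c6∈{3}] nothing but 3 survives at r4c6 ⇒ r4c6=3.
Step 17. [r6c2∈{2}] r6c2's peers cover all but 2. So r6c2=2.
Step 18. [r2c2∈{3}] r2c2's peers cover all but 3 ⇒ r2c2=3.
Step 19. [r6c3∈{6}] r6c3 is down to just 6 ⇒ r6c3=6.
Step 20. [r2c6∈{6}] r2c6 is down to just 6 ⇒ r2c6=6.
Step 21. [r5c3∈{5}] nothing but 5 survives at r5c3 ⇒ r5c3=5.

Answer: 2 6 1 3 5 4 / 5 3 4 2 1 6 / 4 1 3 5 6 2 / 6 5 2 1 4 3 / 3 4 5 6 2 1 / 1 2 6 4 3 5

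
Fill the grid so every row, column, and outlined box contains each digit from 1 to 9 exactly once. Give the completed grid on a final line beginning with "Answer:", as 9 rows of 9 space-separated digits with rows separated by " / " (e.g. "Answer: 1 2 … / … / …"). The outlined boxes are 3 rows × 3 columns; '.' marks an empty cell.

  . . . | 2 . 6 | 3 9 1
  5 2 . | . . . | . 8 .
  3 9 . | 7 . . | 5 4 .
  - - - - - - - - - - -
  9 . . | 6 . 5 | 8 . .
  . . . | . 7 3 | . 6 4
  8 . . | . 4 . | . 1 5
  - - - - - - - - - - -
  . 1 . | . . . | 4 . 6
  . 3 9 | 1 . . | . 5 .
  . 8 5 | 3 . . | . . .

Step 1. [r2c9∈{7}] r2c9 has the single candidate 7. So r2c9=7.
Step 2. [r6c4∈{9}] only 9 remains possible at r6c4. So r6c4=9.
Step 3. [r6c6∈{2}] r6c6 has the single candidate 2, so r6c6=2.
Step 4. [r6c7∈{7}] r6c7 has the single candidate 7 ⇒ r6c7=7.
Step 5. [r8c7∈{2}] nothing but 2 survives at r8c7. So r8c7=2.
Step 6. [r3c3∈{1,6,8}] 6 has one home in row 3: r3c3 ⇒ r3c3=6.
Step 7. [r2c3∈{1,4}] box 1 places 1 nowhere but r2c3. So r2c3=1.
Step 8. [r1c3∈{4,7,8}] col 3 places 8 nowhere but r1c3, so r1c3=8.
Step 9. [r4c3∈{2,3,4,7}] across col 3, 4 lands solely at r4c3, so r4c3=4.
Step 10. [r7c3∈{2,7}] col 3 places 7 nowhere but r7c3, so r7c3=7.
Step 11. [r7c1∈{2}] r7c1's peers cover all but 2. So r7c1=2.
Step 12. [r9c9∈{9}] r9c9 is down to just 9 ⇒ r9c9=9.
Step 13. [r8c6∈{4,7,8}] row 8 places 7 nowhere but r8c6 ⇒ r8c6=7.
Step 14. [r8c1∈{4,6}] 4 has one home in row 8: r8c1. So r8c1=4.
Step 15. [r8c5∈{6,8}] r8c5 is the only open cell in row 8 admitting 6 ⇒ r8c5=6.
Step 16. [r7c4∈{5,8}] col 4 places 5 nowhere but r7c4, so r7c4=5.
Step 17. [r4c8∈{2,3}] r4c8 is the only open cell in col 8 admitting 2, so r4c8=2.
Step 18. [r3c6∈{1,8}] 1 has one home in col 6: r3c6, so r3c6=1.
Step 19. [r7c6∈{8,9}] r7c6 is the only open cell in col 6 admitting 8, so r7c6=8.
Step 20. [r2c6∈{4,9}] in col 6, 9 fits only at r2c6. So r2c6=9.
Step 21. [r1c2∈{4,7}] row 1 places 4 nowhere but r1c2. So r1c2=4.
Step 22. [r9c7∈{1}] r9c7 has the single candidate 1. So r9c7=1.
Step 23. [r9c5∈{2}] r9c5 has the single candidate 2. So r9c5=2.
Step 24. [r5c7∈{9}] nothing but 9 survives at r5c7 ⇒ r5c7=9.
Step 25. [r6c2∈{6}] nothing but 6 survives at r6c2 ⇒ r6c2=6.
Step 26. [r1c1∈{7}] only 7 remains possible at r1c1, so r1c1=7.
Step 27. [r5c1∈{1}] nothing but 1 survives at r5c1, so r5c1=1.
Step 28. [r9c1∈{6}] only 6 remains possible at r9c1 ⇒ r9c1=6.
Step 29. [r7c8∈{3}] r7c8 has the single candidate 3 ⇒ r7c8=3.
Step 30. [r4c2∈{7}] only 7 remains possible at r4c2, so r4c2=7.
Step 31. [r2c7∈{6}] r2c7 is down to just 6 ⇒ r2c7=6.
Step 32. [r4c9∈{3}] only 3 remains possible at r4c9, so r4c9=3.
Step 33. [r8c9∈{8}] only 8 remains possible at r8c9. So r8c9=8.
Step 34. [r9c8∈{7}] only 7 remains possible at r9c8. So r9c8=7.
Step 35. [r5c3∈{2}] r5c3 has the single candidate 2, so r5c3=2.
Step 36. [r5c2∈{5}] r5c2 is down to just 5 ⇒ r5c2=5.
Step 37. [r3c5∈{8}] nothing but 8 survives at r3c5. So r3c5=8.
Step 38. [r5c4∈{8}] nothing but 8 survives at r5c4. So r5c4=8.
Step 39. [r7c5∈{9}] only 9 remains possible at r7c5 ⇒ r7c5=9.
Step 40. [r1c5∈{5}] r1c5 is down to just 5, so r1c5=5.
Step 41. [r9c6∈{4}] nothing but 4 survives at r9c6, so r9c6=4.
Step 42. [r6c3∈{3}] r6c3's peers cover all but 3, so r6c3=3.
Step 43. [r2c4∈{4}] r2c4's peers cover all but 4. So r2c4=4.
Step 44. [r2c5∈{3}] r2c5 is down to just 3. So r2c5=3.
Step 45. [r4c5∈{1}] r4c5's peers cover all but 1, so r4c5=1.
Step 46. [r3c9∈{2}] r3c9's peers cover all but 2, so r3c9=2.

Answer: 7 4 8 2 5 6 3 9 1 / 5 2 1 4 3 9 6 8 7 / 3 9 6 7 8 1 5 4 2 / 9 7 4 6 1 5 8 2 3 / 1 5 2 8 7 3 9 6 4 / 8 6 3 9 4 2 7 1 5 / 2 1 7 5 9 8 4 3 6 / 4 3 9 1 6 7 2 5 8 / 6 8 5 3 2 4 1 7 9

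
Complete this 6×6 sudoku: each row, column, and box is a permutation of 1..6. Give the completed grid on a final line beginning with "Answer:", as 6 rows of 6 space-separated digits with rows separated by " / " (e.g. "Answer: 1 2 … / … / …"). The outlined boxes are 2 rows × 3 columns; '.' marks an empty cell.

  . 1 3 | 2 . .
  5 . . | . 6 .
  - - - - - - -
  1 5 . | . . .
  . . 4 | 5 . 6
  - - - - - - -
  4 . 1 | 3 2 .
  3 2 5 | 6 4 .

Step 1. [r1c6∈{4,5}] across row 1, 4 lands solely at r1c6, so r1c6=4.
Step 2. [r3c6∈{2,3}] col 6 places 2 nowhere but r3c6. So r3c6=2.
Step 3. [r4c2∈{3}] r4c2 is down to just 3. So r4c2=3.
Step 4. [r6c6∈{1}] r6c6's peers cover all but 1, so r6c6=1.
Step 5. [r4c5∈{1}] r4c5's peers cover all but 1 ⇒ r4c5=1.
Step 6. [r5c2∈{6}] r5c2's peers cover all but 6. So r5c2=6.
Step 7. [r4c1∈{2}] r4c1's peers cover all but 2 ⇒ r4c1=2.
Step 8. [r3c3∈{6}] r3c3 has the single candidate 6 ⇒ r3c3=6.
Step 9. [r2c4∈{1}] r2c4 has the single candidate 1 ⇒ r2c4=1.
Step 10. [r5c6∈{5}] r5c6 has the single candidate 5. So r5c6=5.
Step 11. [r1c1∈{6}] nothing but 6 survives at r1c1. So r1c1=6.
Step 12. [r2c3∈{2}] r2c3's peers cover all but 2, so r2c3=2.
Step 13. [r3c5∈{3}] r3c5 is down to just 3. So r3c5=3.
Step 14. [r1c5∈{5}] r1c5 is down to just 5, so r1c5=5.
Step 15. [r2c6∈{3}] r2c6 has the single candidate 3. So r2c6=3.
Step 16. [r2c2∈{4}] r2c2's peers cover all but 4, so r2c2=4.
Step 17. [r3c4∈{4}] nothing but 4 survives at r3c4, so r3c4=4.

Answer: 6 1 3 2 5 4 / 5 4 2 1 6 3 / 1 5 6 4 3 2 / 2 3 4 5 1 6 / 4 6 1 3 2 5 / 3 2 5 6 4 1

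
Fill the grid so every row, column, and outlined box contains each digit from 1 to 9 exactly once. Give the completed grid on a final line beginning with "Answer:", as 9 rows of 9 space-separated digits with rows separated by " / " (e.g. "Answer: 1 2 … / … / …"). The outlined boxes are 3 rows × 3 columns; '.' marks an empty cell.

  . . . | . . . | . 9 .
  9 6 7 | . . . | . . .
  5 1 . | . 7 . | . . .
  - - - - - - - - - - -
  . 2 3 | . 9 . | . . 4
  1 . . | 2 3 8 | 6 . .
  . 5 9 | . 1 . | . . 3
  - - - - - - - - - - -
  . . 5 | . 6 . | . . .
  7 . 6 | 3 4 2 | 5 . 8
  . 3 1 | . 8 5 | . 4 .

Step 1. [r3c8∈{2,3,6,8}] across col 8, 6 lands solely at r3c8 ⇒ r3c8=6.
Step 2. [r3c9∈{2}] r3c9's peers cover all but 2 ⇒ r3c9=2.
Step 3. [r8c8∈{1}] r8c8 is down to just 1. So r8c8=1.
Step 4. [r4c4∈{5,6,7}] box 5 places 5 nowhere but r4c4 ⇒ r4c4=5.
Step 5. [r1c1∈{2,3,4,8}] 3 has one home in col 1: r1c1 ⇒ r1c1=3.
Step 6. [r5c3∈{4}] only 4 remains possible at r5c3, so r5c3=4.
Step 7. [r1c2∈{4,8}] r1c2 is the only open cell in box 1 admitting 4 ⇒ r1c2=4.
Step 8. [r4c7∈{1,7,8}] r4c7 is the only open cell in row 4 admitting 1, so r4c7=1.
Step 9. [r5c9∈{5,7,9}] in row 5, 9 fits only at r5c9. So r5c9=9.
Step 10. [r7c9∈{7}] only 7 remains possible at r7c9 ⇒ r7c9=7.
Step 11. [r3c3∈{8}] r3c3 has the single candidate 8, so r3c3=8.
Step 12. [r9c4∈{7,9}] r9c4 is the only open cell in row 9 admitting 7 ⇒ r9c4=7.
Step 13. [r7c1∈{2,4,8}] 4 has one home in row 7: r7c1. So r7c1=4.
Step 14. [r9c7∈{2,9}] row 9 places 9 nowhere but r9c7, so r9c7=9.
Step 15. [r1c7∈{7,8}] row 1 places 7 nowhere but r1c7 ⇒ r1c7=7.
Step 16. [r1c4∈{1,6,8}] row 1 places 8 nowhere but r1c4. So r1c4=8.
Step 17. [r6c4∈{4,6}] across col 4, 6 lands solely at r6c4. So r6c4=6.
Step 18. [r6c1∈{8}] r6c1 is down to just 8 ⇒ r6c1=8.
Step 19. [r2c7∈{3,4,8}] col 7 places 8 nowhere but r2c7 ⇒ r2c7=8.
Step 20. [r6c6∈{4,7}] 4 has one home in row 6: r6c6. So r6c6=4.
Step 21. [r6c8∈{2,7}] row 6 places 7 nowhere but r6c8, so r6c8=7.
Step 22. [r3c7∈{3,4}] in col 7, 4 fits only at r3c7. So r3c7=4.
Step 23. [r2c8∈{3,5}] box 3 places 3 nowhere but r2c8, so r2c8=3.
Step 24. [r2c6∈{1}] r2c6's peers cover all but 1. So r2c6=1.
Step 25. [r7c6∈{9}] r7c6 has the single candidate 9 ⇒ r7c6=9.
Step 26. [r2c9∈{5}] nothing but 5 survives at r2c9. So r2c9=5.
Step 27. [r7c8∈{2}] r7c8's peers cover all but 2, so r7c8=2.
Step 28. [r2c5∈{2}] only 2 remains possible at r2c5. So r2c5=2.
Step 29. [r2c4∈{4}] nothing but 4 survives at r2c4 ⇒ r2c4=4.
Step 30. [r7c2∈{8}] r7c2 is down to just 8. So r7c2=8.
Step 31. [r1c9∈{1}] nothing but 1 survives at r1c9. So r1c9=1.
Step 32. [r8c2∈{9}] r8c2's peers cover all but 9. So r8c2=9.
Step 33. [r7c7∈{3}] only 3 remains possible at r7c7. So r7c7=3.
Step 34. [r4c1∈{6}] r4c1 has the single candidate 6 ⇒ r4c1=6.
Step 35. [r9c1∈{2}] r9c1 is down to just 2. So r9c1=2.
Step 36. [r1c6∈{6}] nothing but 6 survives at r1c6, so r1c6=6.
Step 37. [r1c3∈{2}] r1c3 has the single candidate 2 ⇒ r1c3=2.
Step 38. [r4c6∈{7}] only 7 remains possible at r4c6, so r4c6=7.
Step 39. [r3c4∈{9}] r3c4 has the single candidate 9, so r3c4=9.
Step 40. [r5c8∈{5}] r5c8 is down to just 5 ⇒ r5c8=5.
Step 41. [r9c9∈{6}] r9c9 is down to just 6. So r9c9=6.
Step 42. [r1c5∈{5}] r1c5 is down to just 5. So r1c5=5.
Step 43. [r7c4∈{1}] only 1 remains possible at r7c4 ⇒ r7c4=1.
Step 44. [r4c8∈{8}] r4c8's peers cover all but 8, so r4c8=8.
Step 45. [r6c7∈{2}] r6c7 has the single candidate 2, so r6c7=2.
Step 46. [r5c2∈{7}] r5c2's peers cover all but 7, so r5c2=7.
Step 47. [r3c6∈{3}] r3c6 is down to just 3 ⇒ r3c6=3.

Answer: 3 4 2 8 5 6 7 9 1 / 9 6 7 4 2 1 8 3 5 / 5 1 8 9 7 3 4 6 2 / 6 2 3 5 9 7 1 8 4 / 1 7 4 2 3 8 6 5 9 / 8 5 9 6 1 4 2 7 3 / 4 8 5 1 6 9 3 2 7 / 7 9 6 3 4 2 5 1 8 / 2 3 1 7 8 5 9 4 6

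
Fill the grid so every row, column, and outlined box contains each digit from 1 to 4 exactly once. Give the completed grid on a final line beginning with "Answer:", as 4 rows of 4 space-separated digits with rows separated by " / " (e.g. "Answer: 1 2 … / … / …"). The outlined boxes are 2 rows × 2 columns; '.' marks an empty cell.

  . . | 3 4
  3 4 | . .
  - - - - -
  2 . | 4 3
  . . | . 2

Step 1. [r3c2∈{1}] r3c2's peers cover all but 1. So r3c2=1.
Step 2. [r4c3∈{1}] nothing but 1 survives at r4c3. So r4c3=1.
Step 3. [r4c1∈{4}] r4c1 is down to just 4. So r4c1=4.
Step 4. [r1c2∈{2}] nothing but 2 survives at r1c2. So r1c2=2.
Step 5. [r1c1∈{1}] nothing but 1 survives at r1c1, so r1c1=1.
Step 6. [r4c2∈{3}] only 3 remains possible at r4c2. So r4c2=3.
Step 7. [r2c4∈{1}] r2c4 is down to just 1 ⇒ r2c4=1.
Step 8. [r2c3∈{2}] r2c3 has the single candidate 2 ⇒ r2c3=2.

Answer: 1 2 3 4 / 3 4 2 1 / 2 1 4 3 / 4 3 1 2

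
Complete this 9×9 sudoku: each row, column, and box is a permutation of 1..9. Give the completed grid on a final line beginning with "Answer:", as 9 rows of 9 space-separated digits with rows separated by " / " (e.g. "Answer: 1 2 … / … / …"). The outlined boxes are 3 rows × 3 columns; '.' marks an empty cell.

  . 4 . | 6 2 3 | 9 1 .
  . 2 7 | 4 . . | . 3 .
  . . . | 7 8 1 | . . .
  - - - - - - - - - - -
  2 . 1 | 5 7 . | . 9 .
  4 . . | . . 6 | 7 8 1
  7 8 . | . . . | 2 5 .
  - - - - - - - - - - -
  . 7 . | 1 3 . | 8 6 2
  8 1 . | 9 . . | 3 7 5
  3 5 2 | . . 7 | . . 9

Step 1. [r5c5∈{9}] only 9 remains possible at r5c5, so r5c5=9.
Step 2. [r5c2∈{3}] r5c2 is down to just 3. So r5c2=3.
Step 3. [r6c6∈{4}] only 4 remains possible at r6c6, so r6c6=4.
Step 4. [r1c1∈{5}] nothing but 5 survives at r1c1 ⇒ r1c1=5.
Step 5. [r3c2∈{6,9}] across col 2, 9 lands solely at r3c2 ⇒ r3c2=9.
Step 6. [r3c1∈{6}] r3c1 has the single candidate 6. So r3c1=6.
Step 7. [r8c3∈{4,6}] 6 has one home in box 7: r8c3, so r8c3=6.
Step 8. [r6c9∈{3,6}] r6c9 is the only open cell in row 6 admitting 6, so r6c9=6.
Step 9. [r9c8∈{4}] r9c8 is down to just 4 ⇒ r9c8=4.
Step 10. [r2c5∈{5}] r2c5's peers cover all but 5, so r2c5=5.
Step 11. [r3c9∈{4}] nothing but 4 survives at r3c9 ⇒ r3c9=4.
Step 12. [r2c9∈{8}] r2c9 is down to just 8. So r2c9=8.
Step 13. [r7c3∈{4,9}] in row 7, 4 fits only at r7c3 ⇒ r7c3=4.
Step 14. [r5c4∈{2}] r5c4 is down to just 2 ⇒ r5c4=2.
Step 15. [r1c9∈{7}] nothing but 7 survives at r1c9, so r1c9=7.
Step 16. [r2c7∈{6}] r2c7 has the single candidate 6, so r2c7=6.
Step 17. [r6c3∈{9}] only 9 remains possible at r6c3. So r6c3=9.
Step 18. [r9c5∈{6}] r9c5's peers cover all but 6, so r9c5=6.
Step 19. [r4c6∈{8}] r4c6's peers cover all but 8 ⇒ r4c6=8.
Step 20. [r6c4∈{3}] r6c4 is down to just 3. So r6c4=3.
Step 21. [r2c6∈{9}] only 9 remains possible at r2c6, so r2c6=9.
Step 22. [r7c1∈{9}] r7c1's peers cover all but 9. So r7c1=9.
Step 23. [r9c4∈{8}] r9c4 has the single candidate 8. So r9c4=8.
Step 24. [r7c6∈{5}] r7c6's peers cover all but 5 ⇒ r7c6=5.
Step 25. [r1c3∈{8}] nothing but 8 survives at r1c3 ⇒ r1c3=8.
Step 26. [r6c5∈{1}] nothing but 1 survives at r6c5. So r6c5=1.
Step 27. [r3c3∈{3}] r3c3 has the single candidate 3. So r3c3=3.
Step 28. [r8c6∈{2}] r8c6's peers cover all but 2. So r8c6=2.
Step 29. [r2c1∈{1}] nothing but 1 survives at r2c1 ⇒ r2c1=1.
Step 30. [r4c9∈{3}] r4c9 is down to just 3. So r4c9=3.
Step 31. [r4c7∈{4}] r4c7 has the single candidate 4. So r4c7=4.
Step 32. [r4c2∈{6}] nothing but 6 survives at r4c2, so r4c2=6.
Step 33. [r9c7∈{1}] r9c7's peers cover all but 1, so r9c7=1.
Step 34. [r3c8∈{2}] nothing but 2 survives at r3c8 ⇒ r3c8=2.
Step 35. [r8c5∈{4}] only 4 remains possible at r8c5. So r8c5=4.
Step 36. [r5c3∈{5}] nothing but 5 survives at r5c3 ⇒ r5c3=5.
Step 37. [r3c7∈{5}] nothing but 5 survives at r3c7 ⇒ r3c7=5.

Answer: 5 4 8 6 2 3 9 1 7 / 1 2 7 4 5 9 6 3 8 / 6 9 3 7 8 1 5 2 4 / 2 6 1 5 7 8 4 9 3 / 4 3 5 2 9 6 7 8 1 / 7 8 9 3 1 4 2 5 6 / 9 7 4 1 3 5 8 6 2 / 8 1 6 9 4 2 3 7 5 / 3 5 2 8 6 7 1 4 9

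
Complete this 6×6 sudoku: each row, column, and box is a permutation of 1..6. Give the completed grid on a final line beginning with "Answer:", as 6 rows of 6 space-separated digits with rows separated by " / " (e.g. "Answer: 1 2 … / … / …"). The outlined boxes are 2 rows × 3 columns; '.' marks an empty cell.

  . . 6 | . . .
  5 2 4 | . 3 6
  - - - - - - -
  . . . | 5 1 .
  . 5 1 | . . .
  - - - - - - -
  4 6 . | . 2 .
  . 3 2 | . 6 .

Step 1. [r4c5∈{4}] r4c5's peers cover all but 4, so r4c5=4.
Step 2. [r2c4∈{1}] only 1 remains possible at r2c4, so r2c4=1.
Step 3. [r6c6∈{1,4,5}] row 6 places 5 nowhere but r6c6, so r6c6=5.
Step 4. [r3c1∈{2,3,6}] r3c1 is the only open cell in row 3 admitting 6. So r3c1=6.
Step 5. [r3c6∈{2,3}] across row 3, 2 lands solely at r3c6, so r3c6=2.
Step 6. [r4c6∈{3}] r4c6's peers cover all but 3 ⇒ r4c6=3.
Step 7. [r1c2∈{1}] nothing but 1 survives at r1c2, so r1c2=1.
Step 8. [r6c4∈{4}] r6c4's peers cover all but 4, so r6c4=4.
Step 9. [r5c3∈{5}] nothing but 5 survives at r5c3. So r5c3=5.
Step 10. [r6c1∈{1}] r6c1 is down to just 1, so r6c1=1.
Step 11. [r5c6∈{1}] only 1 remains possible at r5c6 ⇒ r5c6=1.
Step 12. [r4c1∈{2}] r4c1's peers cover all but 2 ⇒ r4c1=2.
Step 13. [r1c1∈{3}] r1c1 is down to just 3. So r1c1=3.
Step 14. [r1c6∈{4}] r1c6 is down to just 4, so r1c6=4.
Step 15. [r1c5∈{5}] r1c5 has the single candidate 5, so r1c5=5.
Step 16. [r4c4∈{6}] only 6 remains possible at r4c4. So r4c4=6.
Step 17. [r3c3∈{3}] r3c3 has the single candidate 3. So r3c3=3.
Step 18. [r3c2∈{4}] r3c2 is down to just 4. So r3c2=4.
Step 19. [r5c4∈{3}] nothing but 3 survives at r5c4 ⇒ r5c4=3.
Step 20. [r1c4∈{2}] r1c4 is down to just 2, so r1c4=2.

Answer: 3 1 6 2 5 4 / 5 2 4 1 3 6 / 6 4 3 5 1 2 / 2 5 1 6 4 3 / 4 6 5 3 2 1 / 1 3 2 4 6 5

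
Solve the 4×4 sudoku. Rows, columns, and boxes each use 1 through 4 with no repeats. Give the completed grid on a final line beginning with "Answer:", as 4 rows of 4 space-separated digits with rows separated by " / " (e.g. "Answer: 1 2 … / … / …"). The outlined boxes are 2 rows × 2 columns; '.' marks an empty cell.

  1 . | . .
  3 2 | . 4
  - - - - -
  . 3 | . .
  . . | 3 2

Step 1. [r3c3∈{1,4}] r3c3 is the only open cell in col 3 admitting 4. So r3c3=4.
Step 2. [r4c2∈{1,4}] r4c2 is the only open cell in row 4 admitting 1. So r4c2=1.
Step 3. [r3c4∈{1}] r3c4 is down to just 1, so r3c4=1.
Step 4. [r4c1∈{4}] r4c1 is down to just 4, so r4c1=4.
Step 5. [r3c1∈{2}] only 2 remains possible at r3c1, so r3c1=2.
Step 6. [r1c2∈{4}] r1c2's peers cover all but 4 ⇒ r1c2=4.
Step 7. [r2c3∈{1}] r2c3 is down to just 1, so r2c3=1.
Step 8. [r1c4∈{3}] r1c4's peers cover all but 3. So r1c4=3.
Step 9. [r1c3∈{2}] nothing but 2 survives at r1c3, so r1c3=2.

Answer: 1 4 2 3 / 3 2 1 4 / 2 3 4 1 / 4 1 3 2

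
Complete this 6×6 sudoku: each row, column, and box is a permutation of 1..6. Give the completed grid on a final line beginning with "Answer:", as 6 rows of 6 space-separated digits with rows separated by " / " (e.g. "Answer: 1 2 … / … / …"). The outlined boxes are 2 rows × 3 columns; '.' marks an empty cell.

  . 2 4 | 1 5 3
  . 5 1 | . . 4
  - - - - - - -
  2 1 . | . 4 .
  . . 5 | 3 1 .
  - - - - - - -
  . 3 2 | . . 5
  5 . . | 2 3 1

Step 1. [r2c4∈{6}] r2c4's peers cover all but 6 ⇒ r2c4=6.
Step 2. [r6c2∈{4,6}] row 6 places 4 nowhere but r6c2, so r6c2=4.
Step 3. [r4c2∈{6}] r4c2's peers cover all but 6. So r4c2=6.
Step 4. [r5c1∈{1,6}] across row 5, 1 lands solely at r5c1 ⇒ r5c1=1.
Step 5. [r4c6∈{2}] only 2 remains possible at r4c6. So r4c6=2.
Step 6. [r5c4∈{4}] r5c4 has the single candidate 4. So r5c4=4.
Step 7. [r4c1∈{4}] r4c1 is down to just 4. So r4c1=4.
Step 8. [r1c1∈{6}] only 6 remains possible at r1c1 ⇒ r1c1=6.
Step 9. [r3c3∈{3}] nothing but 3 survives at r3c3. So r3c3=3.
Step 10. [r2c1∈{3}] r2c1 has the single candidate 3 ⇒ r2c1=3.
Step 11. [r6c3∈{6}] r6c3 is down to just 6 ⇒ r6c3=6.
Step 12. [r3c4∈{5}] r3c4 has the single candidate 5. So r3c4=5.
Step 13. [r5c5∈{6}] r5c5 is down to just 6 ⇒ r5c5=6.
Step 14. [r3c6∈{6}] nothing but 6 survives at r3c6. So r3c6=6.
Step 15. [r2c5∈{2}] r2c5 has the single candidate 2 ⇒ r2c5=2.

Answer: 6 2 4 1 5 3 / 3 5 1 6 2 4 / 2 1 3 5 4 6 / 4 6 5 3 1 2 / 1 3 2 4 6 5 / 5 4 6 2 3 1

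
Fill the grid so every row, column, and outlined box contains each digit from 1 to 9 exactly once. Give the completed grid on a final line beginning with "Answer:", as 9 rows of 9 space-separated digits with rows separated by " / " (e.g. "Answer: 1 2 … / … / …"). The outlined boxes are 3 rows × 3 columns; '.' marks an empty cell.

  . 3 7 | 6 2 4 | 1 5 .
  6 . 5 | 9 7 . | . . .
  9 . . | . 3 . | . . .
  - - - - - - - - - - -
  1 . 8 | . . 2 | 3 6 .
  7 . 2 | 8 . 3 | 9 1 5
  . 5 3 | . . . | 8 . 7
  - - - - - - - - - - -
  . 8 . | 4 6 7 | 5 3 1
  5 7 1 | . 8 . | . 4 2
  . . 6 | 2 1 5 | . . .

Step 1. [r3c3∈{4}] only 4 remains possible at r3c3, so r3c3=4.
Step 2. [r6c1∈{4}] nothing but 4 survives at r6c1, so r6c1=4.
Step 3. [r9c8∈{7,8,9}] r9c8 is the only open cell in col 8 admitting 9. So r9c8=9.
Step 4. [r3c8∈{2,7,8}] r3c8 is the only open cell in col 8 admitting 7 ⇒ r3c8=7.
Step 5. [r2c8∈{2,8}] r2c8 is the only open cell in col 8 admitting 8, so r2c8=8.
Step 6. [r2c6∈{1}] r2c6 has the single candidate 1 ⇒ r2c6=1.
Step 7. [r4c5∈{4,5,9}] across col 5, 5 lands solely at r4c5, so r4c5=5.
Step 8. [r2c2∈{2}] r2c2's peers cover all but 2 ⇒ r2c2=2.
Step 9. [r6c6∈{6,9}] 6 has one home in row 6: r6c6, so r6c6=6.
Step 10. [r4c9∈{4}] r4c9's peers cover all but 4. So r4c9=4.
Step 11. [r3c7∈{2,6}] row 3 places 2 nowhere but r3c7 ⇒ r3c7=2.
Step 12. [r1c9∈{9}] r1c9's peers cover all but 9 ⇒ r1c9=9.
Step 13. [r9c1∈{3}] nothing but 3 survives at r9c1. So r9c1=3.
Step 14. [r6c5∈{9}] only 9 remains possible at r6c5 ⇒ r6c5=9.
Step 15. [r8c4∈{3}] r8c4 is down to just 3 ⇒ r8c4=3.
Step 16. [r8c7∈{6}] r8c7's peers cover all but 6, so r8c7=6.
Step 17. [r8c6∈{9}] nothing but 9 survives at r8c6 ⇒ r8c6=9.
Step 18. [r6c8∈{2}] r6c8's peers cover all but 2, so r6c8=2.
Step 19. [r3c4∈{5}] r3c4 has the single candidate 5 ⇒ r3c4=5.
Step 20. [r7c1∈{2}] r7c1 has the single candidate 2. So r7c1=2.
Step 21. [r6c4∈{1}] only 1 remains possible at r6c4 ⇒ r6c4=1.
Step 22. [r9c9∈{8}] only 8 remains possible at r9c9, so r9c9=8.
Step 23. [r3c6∈{8}] r3c6 is down to just 8. So r3c6=8.
Step 24. [r3c9∈{6}] only 6 remains possible at r3c9, so r3c9=6.
Step 25. [r9c7∈{7}] only 7 remains possible at r9c7. So r9c7=7.
Step 26. [r9c2∈{4}] r9c2's peers cover all but 4. So r9c2=4.
Step 27. [r5c2∈{6}] r5c2 has the single candidate 6, so r5c2=6.
Step 28. [r5c5∈{4}] r5c5 is down to just 4, so r5c5=4.
Step 29. [r2c7∈{4}] nothing but 4 survives at r2c7, so r2c7=4.
Step 30. [r2c9∈{3}] r2c9 has the single candidate 3. So r2c9=3.
Step 31. [r4c2∈{9}] nothing but 9 survives at r4c2 ⇒ r4c2=9.
Step 32. [r7c3∈{9}] r7c3 has the single candidate 9, so r7c3=9.
Step 33. [r4c4∈{7}] r4c4 has the single candidate 7, so r4c4=7.
Step 34. [r1c1∈{8}] nothing but 8 survives at r1c1. So r1c1=8.
Step 35. [r3c2∈{1}] r3c2's peers cover all but 1. So r3c2=1.

Answer: 8 3 7 6 2 4 1 5 9 / 6 2 5 9 7 1 4 8 3 / 9 1 4 5 3 8 2 7 6 / 1 9 8 7 5 2 3 6 4 / 7 6 2 8 4 3 9 1 5 / 4 5 3 1 9 6 8 2 7 / 2 8 9 4 6 7 5 3 1 / 5 7 1 3 8 9 6 4 2 / 3 4 6 2 1 5 7 9 8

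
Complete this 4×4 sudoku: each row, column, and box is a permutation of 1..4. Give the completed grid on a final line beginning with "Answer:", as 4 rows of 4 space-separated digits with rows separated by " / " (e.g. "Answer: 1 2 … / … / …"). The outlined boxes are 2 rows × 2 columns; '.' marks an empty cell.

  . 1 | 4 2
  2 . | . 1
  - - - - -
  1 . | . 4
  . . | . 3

Step 1. [r3c3∈{2}] nothing but 2 survives at r3c3, so r3c3=2.
Step 2. [r2c2∈{3,4}] across row 2, 4 lands solely at r2c2. So r2c2=4.
Step 3. [r3c2∈{3}] r3c2's peers cover all but 3, so r3c2=3.
Step 4. [r2c3∈{3}] r2c3 is down to just 3. So r2c3=3.
Step 5. [r4c3∈{1}] r4c3 is down to just 1 ⇒ r4c3=1.
Step 6. [r1c1∈{3}] r1c1's peers cover all but 3. So r1c1=3.
Step 7. [r4c2∈{2}] r4c2 is down to just 2, so r4c2=2.
Step 8. [r4c1∈{4}] r4c1 has the single candidate 4. So r4c1=4.

Answer: 3 1 4 2 / 2 4 3 1 / 1 3 2 4 / 4 2 1 3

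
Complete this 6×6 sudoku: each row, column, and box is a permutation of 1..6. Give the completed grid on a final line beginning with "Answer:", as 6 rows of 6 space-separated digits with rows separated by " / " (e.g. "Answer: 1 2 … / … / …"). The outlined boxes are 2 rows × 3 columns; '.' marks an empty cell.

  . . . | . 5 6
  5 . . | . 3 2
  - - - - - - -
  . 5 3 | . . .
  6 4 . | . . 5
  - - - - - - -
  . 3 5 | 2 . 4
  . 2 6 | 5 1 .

Step 1. [r1c2∈{1}] r1c2's peers cover all but 1. So r1c2=1.
Step 2. [r1c4∈{4}] r1c4 is down to just 4 ⇒ r1c4=4.
Step 3. [r4c3∈{1,2}] r4c3 is the only open cell in col 3 admitting 1, so r4c3=1.
Step 4. [r3c4∈{1,6}] across col 4, 6 lands solely at r3c4. So r3c4=6.
Step 5. [r3c1∈{2}] r3c1's peers cover all but 2. So r3c1=2.
Step 6. [r3c5∈{4}] nothing but 4 survives at r3c5. So r3c5=4.
Step 7. [r5c1∈{1}] r5c1 is down to just 1, so r5c1=1.
Step 8. [r4c4∈{3}] nothing but 3 survives at r4c4. So r4c4=3.
Step 9. [r2c2∈{6}] r2c2's peers cover all but 6, so r2c2=6.
Step 10. [r1c1∈{3}] r1c1 has the single candidate 3. So r1c1=3.
Step 11. [r1c3∈{2}] r1c3 is down to just 2, so r1c3=2.
Step 12. [r4c5∈{2}] r4c5 has the single candidate 2 ⇒ r4c5=2.
Step 13. [r3c6∈{1}] r3c6 is down to just 1, so r3c6=1.
Step 14. [r2c4∈{1}] nothing but 1 survives at r2c4, so r2c4=1.
Step 15. [r6c1∈{4}] r6c1 is down to just 4, so r6c1=4.
Step 16. [r5c5∈{6}] r5c5 is down to just 6 ⇒ r5c5=6.
Step 17. [r2c3∈{4}] r2c3 is down to just 4. So r2c3=4.
Step 18. [r6c6∈{3}] nothing but 3 survives at r6c6 ⇒ r6c6=3.

Answer: 3 1 2 4 5 6 / 5 6 4 1 3 2 / 2 5 3 6 4 1 / 6 4 1 3 2 5 / 1 3 5 2 6 4 / 4 2 6 5 1 3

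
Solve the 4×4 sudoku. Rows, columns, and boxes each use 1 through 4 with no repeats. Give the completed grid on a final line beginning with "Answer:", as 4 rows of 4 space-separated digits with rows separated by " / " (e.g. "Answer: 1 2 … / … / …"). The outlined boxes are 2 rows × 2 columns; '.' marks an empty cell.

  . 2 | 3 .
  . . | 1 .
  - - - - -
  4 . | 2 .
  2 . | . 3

Step 1. [r3c2∈{1,3}] in row 3, 3 fits only at r3c2 ⇒ r3c2=3.
Step 2. [r2c4∈{2,4}] 2 has one home in row 2: r2c4 ⇒ r2c4=2.
Step 3. [r1c1∈{1}] nothing but 1 survives at r1c1, so r1c1=1.
Step 4. [r3c4∈{1}] r3c4's peers cover all but 1, so r3c4=1.
Step 5. [r4c2∈{1}] nothing but 1 survives at r4c2 ⇒ r4c2=1.
Step 6. [r4c3∈{4}] r4c3 has the single candidate 4 ⇒ r4c3=4.
Step 7. [r1c4∈{4}] r1c4 is down to just 4. So r1c4=4.
Step 8. [r2c2∈{4}] r2c2's peers cover all but 4 ⇒ r2c2=4.
Step 9. [r2c1∈{3}] only 3 remains possible at r2c1. So r2c1=3.

Answer: 1 2 3 4 / 3 4 1 2 / 4 3 2 1 / 2 1 4 3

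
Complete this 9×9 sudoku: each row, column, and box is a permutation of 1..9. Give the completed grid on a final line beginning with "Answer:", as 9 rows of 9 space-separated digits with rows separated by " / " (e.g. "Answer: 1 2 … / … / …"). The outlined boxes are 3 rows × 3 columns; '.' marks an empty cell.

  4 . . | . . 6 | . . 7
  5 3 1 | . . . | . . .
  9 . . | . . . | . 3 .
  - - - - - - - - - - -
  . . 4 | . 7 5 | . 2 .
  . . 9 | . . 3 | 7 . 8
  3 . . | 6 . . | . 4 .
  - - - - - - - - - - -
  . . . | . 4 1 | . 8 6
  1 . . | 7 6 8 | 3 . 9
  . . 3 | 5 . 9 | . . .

Step 1. [r9c5∈{2}] only 2 remains possible at r9c5. So r9c5=2.
Step 2. [r7c7∈{2,5}] 2 has one home in box 9: r7c7. So r7c7=2.
Step 3. [r5c5∈{1}] r5c5 has the single candidate 1. So r5c5=1.
Step 4. [r6c6∈{2}] r6c6 has the single candidate 2, so r6c6=2.
Step 5. [r3c3∈{2,6,7,8}] 6 has one home in col 3: r3c3 ⇒ r3c3=6.
Step 6. [r3c2∈{2,7,8}] 7 has one home in box 1: r3c2 ⇒ r3c2=7.
Step 7. [r3c6∈{4}] r3c6 has the single candidate 4. So r3c6=4.
Step 8. [r1c5∈{3,5,8,9}] col 5 places 3 nowhere but r1c5, so r1c5=3.
Step 9. [r8c8∈{5}] r8c8 has the single candidate 5. So r8c8=5.
Step 10. [r1c7∈{1,5,8,9}] row 1 places 5 nowhere but r1c7. So r1c7=5.
Step 11. [r5c2∈{2,5,6}] 5 has one home in row 5: r5c2 ⇒ r5c2=5.
Step 12. [r5c8∈{6}] r5c8 is down to just 6. So r5c8=6.
Step 13. [r2c8∈{9}] nothing but 9 survives at r2c8, so r2c8=9.
Step 14. [r2c5∈{8}] nothing but 8 survives at r2c5, so r2c5=8.
Step 15. [r1c8∈{1}] nothing but 1 survives at r1c8 ⇒ r1c8=1.
Step 16. [r2c4∈{2}] only 2 remains possible at r2c4. So r2c4=2.
Step 17. [r4c4∈{8,9}] 8 has one home in col 4: r4c4. So r4c4=8.
Step 18. [r9c1∈{6,7,8}] 8 has one home in col 1: r9c1 ⇒ r9c1=8.
Step 19. [r2c9∈{4}] r2c9 is down to just 4. So r2c9=4.
Step 20. [r9c9∈{1}] only 1 remains possible at r9c9. So r9c9=1.
Step 21. [r8c2∈{2,4}] r8c2 is the only open cell in row 8 admitting 4, so r8c2=4.
Step 22. [r6c3∈{7,8}] row 6 places 7 nowhere but r6c3 ⇒ r6c3=7.
Step 23. [r1c3∈{2,8}] 8 has one home in col 3: r1c3. So r1c3=8.
Step 24. [r4c7∈{1,9}] across row 4, 9 lands solely at r4c7, so r4c7=9.
Step 25. [r4c2∈{1,6}] across row 4, 1 lands solely at r4c2. So r4c2=1.
Step 26. [r6c5∈{9}] r6c5 has the single candidate 9 ⇒ r6c5=9.
Step 27. [r5c4∈{4}] r5c4 has the single candidate 4. So r5c4=4.
Step 28. [r3c4∈{1}] r3c4 is down to just 1, so r3c4=1.
Step 29. [r9c7∈{4}] r9c7 is down to just 4, so r9c7=4.
Step 30. [r5c1∈{2}] r5c1 is down to just 2 ⇒ r5c1=2.
Step 31. [r4c1∈{6}] r4c1 is down to just 6, so r4c1=6.
Step 32. [r2c7∈{6}] r2c7 has the single candidate 6. So r2c7=6.
Step 33. [r3c7∈{8}] r3c7 has the single candidate 8. So r3c7=8.
Step 34. [r3c9∈{2}] only 2 remains possible at r3c9. So r3c9=2.
Step 35. [r7c4∈{3}] r7c4's peers cover all but 3, so r7c4=3.
Step 36. [r3c5∈{5}] r3c5 has the single candidate 5, so r3c5=5.
Step 37. [r8c3∈{2}] nothing but 2 survives at r8c3 ⇒ r8c3=2.
Step 38. [r6c2∈{8}] only 8 remains possible at r6c2. So r6c2=8.
Step 39. [r6c7∈{1}] r6c7's peers cover all but 1. So r6c7=1.
Step 40. [r7c1∈{7}] nothing but 7 survives at r7c1 ⇒ r7c1=7.
Step 41. [r9c8∈{7}] r9c8's peers cover all but 7 ⇒ r9c8=7.
Step 42. [r6c9∈{5}] only 5 remains possible at r6c9, so r6c9=5.
Step 43. [r7c3∈{5}] nothing but 5 survives at r7c3, so r7c3=5.
Step 44. [r1c4∈{9}] nothing but 9 survives at r1c4, so r1c4=9.
Step 45. [r9c2∈{6}] r9c2's peers cover all but 6 ⇒ r9c2=6.
Step 46. [r7c2∈{9}] nothing but 9 survives at r7c2. So r7c2=9.
Step 47. [r4c9∈{3}] r4c9's peers cover all but 3, so r4c9=3.
Step 48. [r1c2∈{2}] nothing but 2 survives at r1c2 ⇒ r1c2=2.
Step 49. [r2c6∈{7}] only 7 remains possible at r2c6. So r2c6=7.

Answer: 4 2 8 9 3 6 5 1 7 / 5 3 1 2 8 7 6 9 4 / 9 7 6 1 5 4 8 3 2 / 6 1 4 8 7 5 9 2 3 / 2 5 9 4 1 3 7 6 8 / 3 8 7 6 9 2 1 4 5 / 7 9 5 3 4 1 2 8 6 / 1 4 2 7 6 8 3 5 9 / 8 6 3 5 2 9 4 7 1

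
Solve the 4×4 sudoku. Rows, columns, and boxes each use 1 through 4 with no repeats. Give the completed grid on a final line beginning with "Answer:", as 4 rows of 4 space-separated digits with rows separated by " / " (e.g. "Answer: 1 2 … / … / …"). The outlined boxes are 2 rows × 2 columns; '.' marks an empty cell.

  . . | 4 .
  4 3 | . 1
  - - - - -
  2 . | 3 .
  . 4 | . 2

Step 1. [r1c1∈{1}] nothing but 1 survives at r1c1. So r1c1=1.
Step 2. [r1c2∈{2}] r1c2 has the single candidate 2 ⇒ r1c2=2.
Step 3. [r4c1∈{3}] r4c1's peers cover all but 3, so r4c1=3.
Step 4. [r4c3∈{1}] r4c3 has the single candidate 1, so r4c3=1.
Step 5. [r3c2∈{1}] r3c2 is down to just 1. So r3c2=1.
Step 6. [r1c4∈{3}] r1c4 has the single candidate 3, so r1c4=3.
Step 7. [r3c4∈{4}] r3c4 has the single candidate 4. So r3c4=4.
Step 8. [r2c3∈{2}] nothing but 2 survives at r2c3. So r2c3=2.

Answer: 1 2 4 3 / 4 3 2 1 / 2 1 3 4 / 3 4 1 2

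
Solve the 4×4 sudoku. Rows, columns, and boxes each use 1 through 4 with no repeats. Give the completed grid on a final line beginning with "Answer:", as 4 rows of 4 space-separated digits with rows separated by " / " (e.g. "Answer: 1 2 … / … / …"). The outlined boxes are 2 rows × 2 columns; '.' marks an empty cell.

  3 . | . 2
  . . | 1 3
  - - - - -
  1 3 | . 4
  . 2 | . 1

Step 1. [r2c2∈{4}] r2c2 has the single candidate 4 ⇒ r2c2=4.
Step 2. [r1c3∈{4}] r1c3 has the single candidate 4. So r1c3=4.
Step 3. [r4c3∈{3}] r4c3's peers cover all but 3, so r4c3=3.
Step 4. [r1c2∈{1}] r1c2 has the single candidate 1. So r1c2=1.
Step 5. [r4c1∈{4}] only 4 remains possible at r4c1. So r4c1=4.
Step 6. [r2c1∈{2}] nothing but 2 survives at r2c1. So r2c1=2.
Step 7. [r3c3∈{2}] r3c3 has the single candidate 2. So r3c3=2.

Answer: 3 1 4 2 / 2 4 1 3 / 1 3 2 4 / 4 2 3 1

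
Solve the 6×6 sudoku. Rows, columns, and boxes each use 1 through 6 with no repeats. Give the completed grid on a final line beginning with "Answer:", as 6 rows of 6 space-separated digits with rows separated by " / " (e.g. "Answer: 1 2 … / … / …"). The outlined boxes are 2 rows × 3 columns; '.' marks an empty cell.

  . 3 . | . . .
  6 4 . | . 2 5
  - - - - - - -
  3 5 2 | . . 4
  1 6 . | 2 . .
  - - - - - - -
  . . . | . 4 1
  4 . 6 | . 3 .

Step 1. [r5c4∈{5,6}] r5c4 is the only open cell in row 5 admitting 6 ⇒ r5c4=6.
Step 2. [r3c4∈{1}] r3c4 has the single candidate 1, so r3c4=1.
Step 3. [r1c5∈{1,6}] 1 has one home in col 5: r1c5 ⇒ r1c5=1.
Step 4. [r1c1∈{2,5}] row 1 places 2 nowhere but r1c1. So r1c1=2.
Step 5. [r6c6∈{2}] r6c6's peers cover all but 2, so r6c6=2.
Step 6. [r5c1∈{5}] only 5 remains possible at r5c1 ⇒ r5c1=5.
Step 7. [r2c4∈{3}] only 3 remains possible at r2c4. So r2c4=3.
Step 8. [r6c2∈{1}] r6c2 is down to just 1 ⇒ r6c2=1.
Step 9. [r5c3∈{3}] only 3 remains possible at r5c3, so r5c3=3.
Step 10. [r6c4∈{5}] r6c4 has the single candidate 5 ⇒ r6c4=5.
Step 11. [r3c5∈{6}] r3c5's peers cover all but 6, so r3c5=6.
Step 12. [r4c3∈{4}] r4c3's peers cover all but 4, so r4c3=4.
Step 13. [r2c3∈{1}] only 1 remains possible at r2c3, so r2c3=1.
Step 14. [r1c6∈{6}] only 6 remains possible at r1c6 ⇒ r1c6=6.
Step 15. [r5c2∈{2}] only 2 remains possible at r5c2. So r5c2=2.
Step 16. [r4c5∈{5}] nothing but 5 survives at r4c5, so r4c5=5.
Step 17. [r1c4∈{4}] nothing but 4 survives at r1c4, so r1c4=4.
Step 18. [r1c3∈{5}] r1c3 is down to just 5 ⇒ r1c3=5.
Step 19. [r4c6∈{3}] only 3 remains possible at r4c6. So r4c6=3.

Answer: 2 3 5 4 1 6 / 6 4 1 3 2 5 / 3 5 2 1 6 4 / 1 6 4 2 5 3 / 5 2 3 6 4 1 / 4 1 6 5 3 2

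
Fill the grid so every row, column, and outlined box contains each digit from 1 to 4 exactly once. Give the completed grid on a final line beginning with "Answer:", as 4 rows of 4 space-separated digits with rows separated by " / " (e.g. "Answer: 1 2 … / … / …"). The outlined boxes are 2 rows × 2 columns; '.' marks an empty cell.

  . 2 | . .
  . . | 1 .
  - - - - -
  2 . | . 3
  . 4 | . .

Step 1. [r4c1∈{1,3}] in row 4, 3 fits only at r4c1, so r4c1=3.
Step 2. [r1c4∈{4}] nothing but 4 survives at r1c4. So r1c4=4.
Step 3. [r4c4∈{1,2}] row 4 places 1 nowhere but r4c4. So r4c4=1.
Step 4. [r2c4∈{2}] r2c4 is down to just 2 ⇒ r2c4=2.
Step 5. [r3c2∈{1}] r3c2 has the single candidate 1, so r3c2=1.
Step 6. [r2c1∈{4}] r2c1 is down to just 4 ⇒ r2c1=4.
Step 7. [r2c2∈{3}] nothing but 3 survives at r2c2, so r2c2=3.
Step 8. [r4c3∈{2}] r4c3 has the single candidate 2, so r4c3=2.
Step 9. [r3c3∈{4}] r3c3 is down to just 4 ⇒ r3c3=4.
Step 10. [r1c3∈{3}] r1c3 has the single candidate 3, so r1c3=3.
Step 11. [r1c1∈{1}] r1c1 is down to just 1, so r1c1=1.

Answer: 1 2 3 4 / 4 3 1 2 / 2 1 4 3 / 3 4 2 1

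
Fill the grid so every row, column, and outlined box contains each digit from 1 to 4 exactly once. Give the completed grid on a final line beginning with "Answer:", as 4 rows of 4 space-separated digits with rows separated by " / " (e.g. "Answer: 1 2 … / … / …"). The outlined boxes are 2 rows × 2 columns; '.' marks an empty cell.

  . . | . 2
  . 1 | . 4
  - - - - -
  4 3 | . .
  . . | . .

Step 1. [r3c4∈{1}] r3c4 has the single candidate 1. So r3c4=1.
Step 2. [r2c3∈{3}] r2c3's peers cover all but 3, so r2c3=3.
Step 3. [r4c2∈{2}] nothing but 2 survives at r4c2, so r4c2=2.
Step 4. [r3c3∈{2}] r3c3 has the single candidate 2, so r3c3=2.
Step 5. [r4c4∈{3}] only 3 remains possible at r4c4 ⇒ r4c4=3.
Step 6. [r2c1∈{2}] only 2 remains possible at r2c1. So r2c1=2.
Step 7. [r1c2∈{4}] r1c2 has the single candidate 4, so r1c2=4.
Step 8. [r1c1∈{3}] nothing but 3 survives at r1c1 ⇒ r1c1=3.
Step 9. [r1c3∈{1}] nothing but 1 survives at r1c3. So r1c3=1.
Step 10. [r4c1∈{1}] r4c1 is down to just 1. So r4c1=1.
Step 11. [r4c3∈{4}] only 4 remains possible at r4c3, so r4c3=4.

Answer: 3 4 1 2 / 2 1 3 4 / 4 3 2 1 / 1 2 4 3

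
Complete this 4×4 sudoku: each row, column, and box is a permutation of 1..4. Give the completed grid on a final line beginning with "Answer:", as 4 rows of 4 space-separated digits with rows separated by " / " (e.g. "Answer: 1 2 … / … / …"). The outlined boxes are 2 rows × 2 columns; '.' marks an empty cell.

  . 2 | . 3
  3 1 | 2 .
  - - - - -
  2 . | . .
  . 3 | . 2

Step 1. [r3c2∈{4}] only 4 remains possible at r3c2, so r3c2=4.
Step 2. [r1c3∈{1,4}] in row 1, 1 fits only at r1c3. So r1c3=1.
Step 3. [r1c1∈{4}] r1c1 has the single candidate 4, so r1c1=4.
Step 4. [r2c4∈{4}] r2c4 has the single candidate 4, so r2c4=4.
Step 5. [r3c4∈{1}] nothing but 1 survives at r3c4 ⇒ r3c4=1.
Step 6. [r4c3∈{4}] r4c3's peers cover all but 4. So r4c3=4.
Step 7. [r4c1∈{1}] nothing but 1 survives at r4c1. So r4c1=1.
Step 8. [r3c3∈{3}] nothing but 3 survives at r3c3. So r3c3=3.

Answer: 4 2 1 3 / 3 1 2 4 / 2 4 3 1 / 1 3 4 2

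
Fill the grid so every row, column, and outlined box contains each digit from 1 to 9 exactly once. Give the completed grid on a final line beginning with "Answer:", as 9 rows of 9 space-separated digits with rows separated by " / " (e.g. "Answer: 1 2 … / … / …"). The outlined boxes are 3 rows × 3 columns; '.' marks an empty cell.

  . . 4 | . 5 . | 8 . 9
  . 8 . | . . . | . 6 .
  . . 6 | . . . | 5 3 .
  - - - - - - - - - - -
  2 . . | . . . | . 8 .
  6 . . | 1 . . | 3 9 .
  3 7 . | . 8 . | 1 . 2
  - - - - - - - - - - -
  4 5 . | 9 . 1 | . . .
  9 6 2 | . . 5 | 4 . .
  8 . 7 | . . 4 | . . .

Step 1. [r9c2∈{1,3}] box 7 places 1 nowhere but r9c2, so r9c2=1.
Step 2. [r1c2∈{2,3}] col 2 places 3 nowhere but r1c2, so r1c2=3.
Step 3. [r3c6∈{2,7,8,9}] col 6 places 8 nowhere but r3c6. So r3c6=8.
Step 4. [r7c9∈{3,6,7,8}] 8 has one home in row 7: r7c9 ⇒ r7c9=8.
Step 5. [r6c8∈{4,5}] across col 8, 4 lands solely at r6c8 ⇒ r6c8=4.
Step 6. [r2c1∈{1,5,7}] r2c1 is the only open cell in col 1 admitting 5. So r2c1=5.
Step 7. [r3c2∈{2,9}] in col 2, 2 fits only at r3c2 ⇒ r3c2=2.
Step 8. [r3c5∈{1,4,7,9}] in row 3, 9 fits only at r3c5, so r3c5=9.
Step 9. [r2c5∈{1,2,3,4,7}] r2c5 is the only open cell in col 5 admitting 1 ⇒ r2c5=1.
Step 10. [r4c2∈{4,9}] r4c2 is the only open cell in col 2 admitting 9 ⇒ r4c2=9.
Step 11. [r6c3∈{5}] r6c3 is down to just 5. So r6c3=5.
Step 12. [r6c4∈{6}] r6c4 has the single candidate 6, so r6c4=6.
Step 13. [r4c4∈{3,4,5,7}] col 4 places 5 nowhere but r4c4. So r4c4=5.
Step 14. [r4c5∈{3,4,7}] r4c5 is the only open cell in row 4 admitting 4, so r4c5=4.
Step 15. [r1c6∈{2,6,7}] r1c6 is the only open cell in row 1 admitting 6, so r1c6=6.
Step 16. [r9c8∈{2,5}] r9c8 is the only open cell in col 8 admitting 5 ⇒ r9c8=5.
Step 17. [r9c7∈{2,6,9}] row 9 places 9 nowhere but r9c7, so r9c7=9.
Step 18. [r8c4∈{3,7,8}] across row 8, 8 lands solely at r8c4. So r8c4=8.
Step 19. [r4c6∈{3,7}] in row 4, 3 fits only at r4c6, so r4c6=3.
Step 20. [r2c4∈{2,3,4,7}] in row 2, 3 fits only at r2c4. So r2c4=3.
Step 21. [r9c4∈{2}] r9c4 is down to just 2, so r9c4=2.
Step 22. [r1c8∈{1,2,7}] r1c8 is the only open cell in row 1 admitting 2, so r1c8=2.
Step 23. [r2c7∈{7}] r2c7's peers cover all but 7 ⇒ r2c7=7.
Step 24. [r5c6∈{2,7}] across col 6, 7 lands solely at r5c6, so r5c6=7.
Step 25. [r7c8∈{7}] nothing but 7 survives at r7c8 ⇒ r7c8=7.
Step 26. [r3c9∈{1,4}] in box 3, 1 fits only at r3c9. So r3c9=1.
Step 27. [r8c9∈{3}] r8c9 has the single candidate 3. So r8c9=3.
Step 28. [r9c9∈{6}] r9c9 has the single candidate 6, so r9c9=6.
Step 29. [r3c1∈{7}] only 7 remains possible at r3c1. So r3c1=7.
Step 30. [r7c5∈{3,6}] across row 7, 6 lands solely at r7c5. So r7c5=6.
Step 31. [r8c5∈{7}] nothing but 7 survives at r8c5, so r8c5=7.
Step 32. [r5c2∈{4}] r5c2 has the single candidate 4 ⇒ r5c2=4.
Step 33. [r1c4∈{7}] r1c4 is down to just 7 ⇒ r1c4=7.
Step 34. [r4c9∈{7}] only 7 remains possible at r4c9, so r4c9=7.
Step 35. [r4c3∈{1}] r4c3 is down to just 1 ⇒ r4c3=1.
Step 36. [r3c4∈{4}] r3c4's peers cover all but 4. So r3c4=4.
Step 37. [r2c3∈{9}] nothing but 9 survives at r2c3. So r2c3=9.
Step 38. [r2c9∈{4}] r2c9's peers cover all but 4, so r2c9=4.
Step 39. [r5c5∈{2}] r5c5 is down to just 2, so r5c5=2.
Step 40. [r5c9∈{5}] nothing but 5 survives at r5c9, so r5c9=5.
Step 41. [r9c5∈{3}] nothing but 3 survives at r9c5, so r9c5=3.
Step 42. [r7c3∈{3}] only 3 remains possible at r7c3 ⇒ r7c3=3.
Step 43. [r1c1∈{1}] r1c1 has the single candidate 1. So r1c1=1.
Step 44. [r4c7∈{6}] only 6 remains possible at r4c7, so r4c7=6.
Step 45. [r2c6∈{2}] only 2 remains possible at r2c6 ⇒ r2c6=2.
Step 46. [r5c3∈{8}] r5c3 is down to just 8, so r5c3=8.
Step 47. [r7c7∈{2}] r7c7's peers cover all but 2 ⇒ r7c7=2.
Step 48. [r8c8∈{1}] nothing but 1 survives at r8c8. So r8c8=1.
Step 49. [r6c6∈{9}] r6c6's peers cover all but 9. So r6c6=9.

Answer: 1 3 4 7 5 6 8 2 9 / 5 8 9 3 1 2 7 6 4 / 7 2 6 4 9 8 5 3 1 / 2 9 1 5 4 3 6 8 7 / 6 4 8 1 2 7 3 9 5 / 3 7 5 6 8 9 1 4 2 / 4 5 3 9 6 1 2 7 8 / 9 6 2 8 7 5 4 1 3 / 8 1 7 2 3 4 9 5 6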